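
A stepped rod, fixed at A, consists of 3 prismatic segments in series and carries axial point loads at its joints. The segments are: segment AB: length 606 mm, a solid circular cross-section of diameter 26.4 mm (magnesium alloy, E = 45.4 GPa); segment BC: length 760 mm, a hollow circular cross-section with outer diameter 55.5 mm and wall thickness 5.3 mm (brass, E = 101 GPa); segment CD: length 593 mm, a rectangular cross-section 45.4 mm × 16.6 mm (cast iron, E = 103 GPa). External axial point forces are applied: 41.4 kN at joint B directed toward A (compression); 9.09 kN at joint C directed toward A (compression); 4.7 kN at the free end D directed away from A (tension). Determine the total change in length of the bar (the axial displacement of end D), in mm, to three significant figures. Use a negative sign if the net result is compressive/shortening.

Internal axial forces (sectioning from the free end, tension +): N_CD = 4.7 kN, N_BC = -4.39 kN, N_AB = -45.79 kN.
A_AB = 547.4 mm².
A_BC = 835.9 mm².
A_CD = 753.6 mm².
δ_AB = -45790·606/(547.4·45400) = -1.117 mm
δ_BC = -4390·760/(835.9·101000) = -0.03952 mm
δ_CD = 4700·593/(753.6·103000) = 0.0359 mm
δ = Σδ_i = -1.12 mm.

-1.12 mm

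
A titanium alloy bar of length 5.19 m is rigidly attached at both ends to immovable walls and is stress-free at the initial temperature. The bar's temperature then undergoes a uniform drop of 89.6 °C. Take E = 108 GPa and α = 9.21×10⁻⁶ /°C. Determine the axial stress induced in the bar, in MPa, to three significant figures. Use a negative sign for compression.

Free thermal expansion αLΔT = 9.21e-6 · 5190 · -89.6 = -4.283 mm.
The walls impose strain ε = −(-4.283)/5190 = 8.2522e-04; σ = Eε = 108000 · 8.2522e-04 = 89.12 MPa.

89.1 MPa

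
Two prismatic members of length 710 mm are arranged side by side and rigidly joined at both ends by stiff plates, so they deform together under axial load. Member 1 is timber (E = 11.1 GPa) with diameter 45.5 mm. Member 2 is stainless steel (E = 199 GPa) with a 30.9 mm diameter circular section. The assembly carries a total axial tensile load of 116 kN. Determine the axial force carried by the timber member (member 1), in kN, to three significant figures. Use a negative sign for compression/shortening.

A_1 = 1626 mm².
A_2 = 749.9 mm².
Equal strain + equilibrium ⇒ each member carries load in proportion to AE: A₁E₁ = 18050000 N, A₂E₂ = 149200000 N, ΣAE = 167300000 N.
F₁ = P·A₁E₁/ΣAE = 116000·18050000/167300000 = 12520 N.

12.5 kN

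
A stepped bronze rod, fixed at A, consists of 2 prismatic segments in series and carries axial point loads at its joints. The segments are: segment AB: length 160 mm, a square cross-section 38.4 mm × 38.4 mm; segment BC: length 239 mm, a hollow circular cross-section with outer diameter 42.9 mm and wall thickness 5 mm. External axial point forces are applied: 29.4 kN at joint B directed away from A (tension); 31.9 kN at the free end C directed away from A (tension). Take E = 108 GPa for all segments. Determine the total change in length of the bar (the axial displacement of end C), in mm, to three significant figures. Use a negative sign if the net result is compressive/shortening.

Internal axial forces (sectioning from the free end, tension +): N_BC = 31.9 kN, N_AB = 61.3 kN.
A_AB = 1475 mm².
A_BC = 595.3 mm².
δ_AB = 61300·160/(1475·108000) = 0.06159 mm
δ_BC = 31900·239/(595.3·108000) = 0.1186 mm
δ = Σδ_i = 0.1802 mm.

0.180 mm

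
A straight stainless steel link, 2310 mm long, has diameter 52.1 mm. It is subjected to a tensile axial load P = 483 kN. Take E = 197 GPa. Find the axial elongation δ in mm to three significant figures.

A = 2132 mm².
δ_mech = NL/(AE) = 483000·2310/(2132·197000) = 2.657 mm.

2.66 mm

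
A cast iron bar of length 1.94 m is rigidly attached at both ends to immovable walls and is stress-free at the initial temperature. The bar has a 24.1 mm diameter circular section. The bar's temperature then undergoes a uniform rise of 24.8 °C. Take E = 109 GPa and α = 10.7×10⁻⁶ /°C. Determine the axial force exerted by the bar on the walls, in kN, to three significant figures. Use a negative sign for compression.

-13.2 kN

Free thermal expansion αLΔT = 10.7e-6 · 1940 · 24.8 = 0.5148 mm.
The walls impose strain ε = −(0.5148)/1940 = -2.6536e-04; σ = Eε = 109000 · -2.6536e-04 = -28.92 MPa.
Wall reaction R = σ·A = -28.92·456.2 = -13190 N = -13.19 kN.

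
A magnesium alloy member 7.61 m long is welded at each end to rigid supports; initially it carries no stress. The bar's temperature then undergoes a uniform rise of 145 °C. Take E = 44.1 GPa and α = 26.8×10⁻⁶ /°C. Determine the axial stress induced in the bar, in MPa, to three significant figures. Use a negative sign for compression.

Free thermal expansion αLΔT = 26.8e-6 · 7610 · 145 = 29.57 mm.
The walls impose strain ε = −(29.57)/7610 = -3.8860e-03; σ = Eε = 44100 · -3.8860e-03 = -171.4 MPa.

-171 MPa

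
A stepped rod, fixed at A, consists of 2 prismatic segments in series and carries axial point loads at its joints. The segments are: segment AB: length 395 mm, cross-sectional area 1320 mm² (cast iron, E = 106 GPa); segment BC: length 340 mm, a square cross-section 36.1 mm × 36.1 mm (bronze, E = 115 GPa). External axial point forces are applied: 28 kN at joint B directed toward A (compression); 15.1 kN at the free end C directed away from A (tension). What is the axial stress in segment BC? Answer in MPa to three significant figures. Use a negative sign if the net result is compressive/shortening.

11.6 MPa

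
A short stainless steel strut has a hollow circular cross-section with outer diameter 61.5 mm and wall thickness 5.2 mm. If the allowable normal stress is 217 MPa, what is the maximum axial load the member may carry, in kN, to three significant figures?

200 kN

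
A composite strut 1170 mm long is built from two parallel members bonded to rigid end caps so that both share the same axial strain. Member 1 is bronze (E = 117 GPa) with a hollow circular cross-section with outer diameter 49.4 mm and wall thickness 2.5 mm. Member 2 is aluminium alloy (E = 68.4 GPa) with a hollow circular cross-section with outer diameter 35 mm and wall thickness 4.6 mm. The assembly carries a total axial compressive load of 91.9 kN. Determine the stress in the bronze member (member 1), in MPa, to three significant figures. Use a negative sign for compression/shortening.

-147 MPa

A_1 = 368.4 mm².
A_2 = 439.3 mm².
Equal strain + equilibrium ⇒ each member carries load in proportion to AE: A₁E₁ = 43100000 N, A₂E₂ = 30050000 N, ΣAE = 73150000 N.
σ₁ = P·E₁/ΣAE = -91900·117000/73150000 = -147 MPa.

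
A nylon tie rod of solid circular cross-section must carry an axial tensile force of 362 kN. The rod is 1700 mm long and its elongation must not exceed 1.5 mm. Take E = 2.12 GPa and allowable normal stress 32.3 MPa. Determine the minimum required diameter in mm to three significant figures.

496 mm

Required area A ≥ P/σ_allow = 362000/32.3 = 11210 mm².
For a solid circular section, d ≥ √(4A/π) = 119.5 mm.
Elongation limit: A ≥ PL/(Eδ_allow) = 362000·1700/(2120·1.5) = 193500 mm² ⇒ d ≥ 496.4 mm.
The elongation limit governs.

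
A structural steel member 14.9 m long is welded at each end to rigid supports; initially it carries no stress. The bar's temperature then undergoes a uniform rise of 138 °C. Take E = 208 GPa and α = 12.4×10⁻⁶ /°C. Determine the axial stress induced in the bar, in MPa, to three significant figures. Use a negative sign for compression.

-356 MPa

Free thermal expansion αLΔT = 12.4e-6 · 14900 · 138 = 25.5 mm.
The walls impose strain ε = −(25.5)/14900 = -1.7112e-03; σ = Eε = 208000 · -1.7112e-03 = -355.9 MPa.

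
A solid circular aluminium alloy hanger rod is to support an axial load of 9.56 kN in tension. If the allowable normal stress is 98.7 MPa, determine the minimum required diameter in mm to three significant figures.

11.1 mm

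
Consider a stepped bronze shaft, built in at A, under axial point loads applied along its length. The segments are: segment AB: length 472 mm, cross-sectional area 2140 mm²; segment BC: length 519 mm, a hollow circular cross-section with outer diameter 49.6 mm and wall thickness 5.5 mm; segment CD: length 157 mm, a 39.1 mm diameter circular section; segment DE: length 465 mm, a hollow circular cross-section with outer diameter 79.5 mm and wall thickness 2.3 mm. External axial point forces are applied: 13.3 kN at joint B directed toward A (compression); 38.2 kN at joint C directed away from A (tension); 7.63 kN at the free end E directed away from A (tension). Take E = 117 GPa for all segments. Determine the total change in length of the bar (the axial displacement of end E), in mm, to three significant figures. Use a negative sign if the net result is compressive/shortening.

0.391 mm

Internal axial forces (sectioning from the free end, tension +): N_DE = 7.63 kN, N_CD = 7.63 kN, N_BC = 45.83 kN, N_AB = 32.53 kN.
A_BC = 762 mm².
A_CD = 1201 mm².
A_DE = 557.8 mm².
δ_AB = 32530·472/(2140·117000) = 0.06132 mm
δ_BC = 45830·519/(762·117000) = 0.2668 mm
δ_CD = 7630·157/(1201·117000) = 0.008527 mm
δ_DE = 7630·465/(557.8·117000) = 0.05436 mm
δ = Σδ_i = 0.391 mm.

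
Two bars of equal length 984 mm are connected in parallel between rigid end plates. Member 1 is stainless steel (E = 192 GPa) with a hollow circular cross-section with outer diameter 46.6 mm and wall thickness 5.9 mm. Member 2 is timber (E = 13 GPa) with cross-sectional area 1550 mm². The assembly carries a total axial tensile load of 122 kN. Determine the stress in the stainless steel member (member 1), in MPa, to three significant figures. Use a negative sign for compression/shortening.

142 MPa

A_1 = 754.4 mm².
Equal strain + equilibrium ⇒ each member carries load in proportion to AE: A₁E₁ = 144800000 N, A₂E₂ = 20150000 N, ΣAE = 165000000 N.
σ₁ = P·E₁/ΣAE = 122000·192000/165000000 = 142 MPa.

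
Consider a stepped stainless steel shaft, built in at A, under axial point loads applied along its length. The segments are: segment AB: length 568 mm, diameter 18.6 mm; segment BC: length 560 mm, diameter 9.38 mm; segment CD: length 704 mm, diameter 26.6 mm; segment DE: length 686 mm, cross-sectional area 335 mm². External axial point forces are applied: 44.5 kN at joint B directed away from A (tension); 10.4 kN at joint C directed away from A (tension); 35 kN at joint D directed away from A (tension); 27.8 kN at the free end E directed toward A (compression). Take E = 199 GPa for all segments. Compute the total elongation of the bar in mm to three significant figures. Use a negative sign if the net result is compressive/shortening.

Internal axial forces (sectioning from the free end, tension +): N_DE = -27.8 kN, N_CD = 7.2 kN, N_BC = 17.6 kN, N_AB = 62.1 kN.
A_AB = 271.7 mm².
A_BC = 69.1 mm².
A_CD = 555.7 mm².
δ_AB = 62100·568/(271.7·199000) = 0.6523 mm
δ_BC = 17600·560/(69.1·199000) = 0.7167 mm
δ_CD = 7200·704/(555.7·199000) = 0.04584 mm
δ_DE = -27800·686/(335·199000) = -0.2861 mm
δ = Σδ_i = 1.129 mm.

1.13 mm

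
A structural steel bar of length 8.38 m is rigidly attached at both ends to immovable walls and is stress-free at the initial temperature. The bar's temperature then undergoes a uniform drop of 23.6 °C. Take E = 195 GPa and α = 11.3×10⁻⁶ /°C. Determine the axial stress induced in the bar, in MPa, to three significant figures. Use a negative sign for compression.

52.0 MPa

Free thermal expansion αLΔT = 11.3e-6 · 8380 · -23.6 = -2.235 mm.
The walls impose strain ε = −(-2.235)/8380 = 2.6668e-04; σ = Eε = 195000 · 2.6668e-04 = 52 MPa.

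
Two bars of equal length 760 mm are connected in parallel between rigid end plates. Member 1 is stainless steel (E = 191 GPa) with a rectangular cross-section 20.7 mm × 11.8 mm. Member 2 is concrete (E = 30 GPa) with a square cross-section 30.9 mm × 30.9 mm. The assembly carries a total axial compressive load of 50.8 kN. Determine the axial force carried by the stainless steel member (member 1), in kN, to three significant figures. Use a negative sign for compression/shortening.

-31.5 kN

A_1 = 244.3 mm².
A_2 = 954.8 mm².
Equal strain + equilibrium ⇒ each member carries load in proportion to AE: A₁E₁ = 46650000 N, A₂E₂ = 28640000 N, ΣAE = 75300000 N.
F₁ = P·A₁E₁/ΣAE = -50800·46650000/75300000 = -31480 N.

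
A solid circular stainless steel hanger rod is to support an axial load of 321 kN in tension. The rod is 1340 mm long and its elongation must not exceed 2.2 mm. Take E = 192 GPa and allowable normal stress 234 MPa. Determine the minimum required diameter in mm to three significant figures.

41.8 mm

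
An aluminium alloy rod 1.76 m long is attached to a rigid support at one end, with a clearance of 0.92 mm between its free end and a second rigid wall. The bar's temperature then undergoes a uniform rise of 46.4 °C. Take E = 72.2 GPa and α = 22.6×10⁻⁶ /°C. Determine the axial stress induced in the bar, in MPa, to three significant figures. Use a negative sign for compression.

Free thermal expansion αLΔT = 22.6e-6 · 1760 · 46.4 = 1.846 mm.
The walls engage after the gap closes; constrained expansion = 1.846 − 0.92 = 0.9256 mm.
The walls impose strain ε = −(0.9256)/1760 = -5.2591e-04; σ = Eε = 72200 · -5.2591e-04 = -37.97 MPa.

-38.0 MPa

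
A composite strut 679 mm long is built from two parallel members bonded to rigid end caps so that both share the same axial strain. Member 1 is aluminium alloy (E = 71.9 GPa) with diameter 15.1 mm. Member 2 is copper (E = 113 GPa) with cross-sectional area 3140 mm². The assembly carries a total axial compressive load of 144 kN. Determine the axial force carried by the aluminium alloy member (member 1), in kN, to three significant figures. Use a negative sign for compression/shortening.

A_1 = 179.1 mm².
Equal strain + equilibrium ⇒ each member carries load in proportion to AE: A₁E₁ = 12880000 N, A₂E₂ = 354800000 N, ΣAE = 367700000 N.
F₁ = P·A₁E₁/ΣAE = -144000·12880000/367700000 = -5043 N.

-5.04 kN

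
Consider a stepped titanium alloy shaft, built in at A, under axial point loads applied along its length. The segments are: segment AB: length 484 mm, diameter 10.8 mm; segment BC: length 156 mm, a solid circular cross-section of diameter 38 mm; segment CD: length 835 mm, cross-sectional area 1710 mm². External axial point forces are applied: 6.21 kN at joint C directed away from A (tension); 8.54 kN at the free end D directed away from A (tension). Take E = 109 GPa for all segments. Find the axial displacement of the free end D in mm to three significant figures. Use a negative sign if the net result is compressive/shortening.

0.772 mm

Internal axial forces (sectioning from the free end, tension +): N_CD = 8.54 kN, N_BC = 14.75 kN, N_AB = 14.75 kN.
A_AB = 91.61 mm².
A_BC = 1134 mm².
δ_AB = 14750·484/(91.61·109000) = 0.7149 mm
δ_BC = 14750·156/(1134·109000) = 0.01861 mm
δ_CD = 8540·835/(1710·109000) = 0.03826 mm
δ = Σδ_i = 0.7718 mm.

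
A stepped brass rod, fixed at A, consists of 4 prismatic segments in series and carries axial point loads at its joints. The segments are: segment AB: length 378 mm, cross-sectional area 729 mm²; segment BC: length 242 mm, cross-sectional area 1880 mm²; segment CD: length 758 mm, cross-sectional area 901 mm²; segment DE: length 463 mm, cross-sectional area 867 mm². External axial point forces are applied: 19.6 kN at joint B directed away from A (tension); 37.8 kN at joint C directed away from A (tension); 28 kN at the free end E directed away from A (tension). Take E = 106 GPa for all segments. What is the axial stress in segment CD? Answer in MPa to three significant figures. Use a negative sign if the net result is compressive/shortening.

31.1 MPa

Internal axial forces (sectioning from the free end, tension +): N_DE = 28 kN, N_CD = 28 kN, N_BC = 65.8 kN, N_AB = 85.4 kN.
σ_CD = N_CD/A_CD = 28000/901 = 31.08 MPa.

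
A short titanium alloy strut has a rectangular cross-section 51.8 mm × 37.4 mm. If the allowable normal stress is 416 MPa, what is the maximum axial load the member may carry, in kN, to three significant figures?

806 kN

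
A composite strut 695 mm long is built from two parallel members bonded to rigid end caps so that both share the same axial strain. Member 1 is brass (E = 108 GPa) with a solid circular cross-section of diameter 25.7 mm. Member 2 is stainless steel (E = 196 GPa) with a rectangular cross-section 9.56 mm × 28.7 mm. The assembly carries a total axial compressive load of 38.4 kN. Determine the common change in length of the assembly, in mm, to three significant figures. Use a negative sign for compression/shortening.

-0.243 mm

A_1 = 518.7 mm².
A_2 = 274.4 mm².
Equal strain + equilibrium ⇒ each member carries load in proportion to AE: A₁E₁ = 56020000 N, A₂E₂ = 53780000 N, ΣAE = 109800000 N.
δ = PL/ΣAE = -38400·695/109800000 = -0.2431 mm.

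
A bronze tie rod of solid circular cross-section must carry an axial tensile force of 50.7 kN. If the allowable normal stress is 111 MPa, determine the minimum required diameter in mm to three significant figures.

Required area A ≥ P/σ_allow = 50700/111 = 456.8 mm².
For a solid circular section, d ≥ √(4A/π) = 24.12 mm.

24.1 mm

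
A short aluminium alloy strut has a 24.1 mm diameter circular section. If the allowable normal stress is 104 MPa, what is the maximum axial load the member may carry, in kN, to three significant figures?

47.4 kN

A = 456.2 mm².
P_max = σ_allow · A = 104 · 456.2 = 47440 N = 47.44 kN.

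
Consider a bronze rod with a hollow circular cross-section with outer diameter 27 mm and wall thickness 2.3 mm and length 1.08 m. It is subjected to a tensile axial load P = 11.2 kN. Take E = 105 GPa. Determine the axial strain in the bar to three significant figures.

5.98e-04

A = 178.5 mm².
σ = N/A = 62.75 MPa; ε = σ/E = 62.75/105000 = 5.977e-04.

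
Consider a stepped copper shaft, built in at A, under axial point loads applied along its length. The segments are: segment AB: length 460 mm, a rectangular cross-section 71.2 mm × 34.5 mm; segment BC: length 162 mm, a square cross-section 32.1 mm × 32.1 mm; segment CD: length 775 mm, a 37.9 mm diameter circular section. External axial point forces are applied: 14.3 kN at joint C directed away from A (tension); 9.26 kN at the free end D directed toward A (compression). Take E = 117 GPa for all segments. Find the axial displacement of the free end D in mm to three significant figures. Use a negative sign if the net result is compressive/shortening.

-0.0395 mm

Internal axial forces (sectioning from the free end, tension +): N_CD = -9.26 kN, N_BC = 5.04 kN, N_AB = 5.04 kN.
A_AB = 2456 mm².
A_BC = 1030 mm².
A_CD = 1128 mm².
δ_AB = 5040·460/(2456·117000) = 0.008067 mm
δ_BC = 5040·162/(1030·117000) = 0.006773 mm
δ_CD = -9260·775/(1128·117000) = -0.05437 mm
δ = Σδ_i = -0.03953 mm.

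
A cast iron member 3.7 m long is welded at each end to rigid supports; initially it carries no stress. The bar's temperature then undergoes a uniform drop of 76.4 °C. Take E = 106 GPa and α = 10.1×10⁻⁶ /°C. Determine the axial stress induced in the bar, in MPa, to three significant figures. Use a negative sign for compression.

Free thermal expansion αLΔT = 10.1e-6 · 3700 · -76.4 = -2.855 mm.
The walls impose strain ε = −(-2.855)/3700 = 7.7164e-04; σ = Eε = 106000 · 7.7164e-04 = 81.79 MPa.

81.8 MPa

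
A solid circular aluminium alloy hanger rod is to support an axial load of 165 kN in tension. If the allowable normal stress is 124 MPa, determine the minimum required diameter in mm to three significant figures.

41.2 mm

Required area A ≥ P/σ_allow = 165000/124 = 1331 mm².
For a solid circular section, d ≥ √(4A/π) = 41.16 mm.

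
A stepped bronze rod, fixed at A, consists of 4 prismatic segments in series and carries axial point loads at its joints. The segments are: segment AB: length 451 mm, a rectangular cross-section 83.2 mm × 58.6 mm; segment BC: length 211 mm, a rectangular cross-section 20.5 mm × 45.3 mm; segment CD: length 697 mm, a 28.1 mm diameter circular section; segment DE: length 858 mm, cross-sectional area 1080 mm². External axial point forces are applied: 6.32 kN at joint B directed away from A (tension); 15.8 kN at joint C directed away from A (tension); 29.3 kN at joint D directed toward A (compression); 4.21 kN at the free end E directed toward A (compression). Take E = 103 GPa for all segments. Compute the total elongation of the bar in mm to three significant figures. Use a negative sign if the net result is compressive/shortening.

-0.447 mm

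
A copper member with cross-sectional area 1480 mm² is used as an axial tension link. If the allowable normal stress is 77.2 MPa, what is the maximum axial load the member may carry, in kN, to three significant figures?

114 kN

P_max = σ_allow · A = 77.2 · 1480 = 114300 N = 114.3 kN.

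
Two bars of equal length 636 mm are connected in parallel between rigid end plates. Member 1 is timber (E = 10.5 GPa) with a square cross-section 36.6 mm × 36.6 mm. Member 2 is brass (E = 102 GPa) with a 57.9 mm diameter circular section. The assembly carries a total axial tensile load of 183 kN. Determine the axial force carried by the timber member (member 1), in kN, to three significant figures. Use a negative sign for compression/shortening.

A_1 = 1340 mm².
A_2 = 2633 mm².
Equal strain + equilibrium ⇒ each member carries load in proportion to AE: A₁E₁ = 14070000 N, A₂E₂ = 268600000 N, ΣAE = 282600000 N.
F₁ = P·A₁E₁/ΣAE = 183000·14070000/282600000 = 9107 N.

9.11 kN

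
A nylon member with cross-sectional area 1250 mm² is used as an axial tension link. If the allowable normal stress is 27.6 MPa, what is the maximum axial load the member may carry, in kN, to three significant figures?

P_max = σ_allow · A = 27.6 · 1250 = 34500 N = 34.5 kN.

34.5 kN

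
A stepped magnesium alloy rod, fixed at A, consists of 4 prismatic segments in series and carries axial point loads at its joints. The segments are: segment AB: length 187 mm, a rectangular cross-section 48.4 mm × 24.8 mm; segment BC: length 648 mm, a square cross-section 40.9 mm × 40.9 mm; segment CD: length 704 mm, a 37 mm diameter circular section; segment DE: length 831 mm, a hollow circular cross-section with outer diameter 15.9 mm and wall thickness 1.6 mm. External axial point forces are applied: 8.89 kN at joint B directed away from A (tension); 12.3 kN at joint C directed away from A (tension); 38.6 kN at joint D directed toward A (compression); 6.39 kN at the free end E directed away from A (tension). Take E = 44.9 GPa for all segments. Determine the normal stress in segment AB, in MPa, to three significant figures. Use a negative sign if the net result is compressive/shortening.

Internal axial forces (sectioning from the free end, tension +): N_DE = 6.39 kN, N_CD = -32.21 kN, N_BC = -19.91 kN, N_AB = -11.02 kN.
A_AB = 1200 mm².
σ_AB = N_AB/A_AB = -11020/1200 = -9.181 MPa.

-9.18 MPa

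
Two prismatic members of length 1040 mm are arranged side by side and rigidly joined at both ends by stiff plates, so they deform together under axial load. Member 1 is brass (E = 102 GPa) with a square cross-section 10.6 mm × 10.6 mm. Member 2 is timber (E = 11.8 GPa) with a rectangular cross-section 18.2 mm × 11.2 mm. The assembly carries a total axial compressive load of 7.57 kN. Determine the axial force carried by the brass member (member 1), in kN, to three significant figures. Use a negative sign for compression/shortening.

-6.26 kN

A_1 = 112.4 mm².
A_2 = 203.8 mm².
Equal strain + equilibrium ⇒ each member carries load in proportion to AE: A₁E₁ = 11460000 N, A₂E₂ = 2405000 N, ΣAE = 13870000 N.
F₁ = P·A₁E₁/ΣAE = -7570·11460000/13870000 = -6257 N.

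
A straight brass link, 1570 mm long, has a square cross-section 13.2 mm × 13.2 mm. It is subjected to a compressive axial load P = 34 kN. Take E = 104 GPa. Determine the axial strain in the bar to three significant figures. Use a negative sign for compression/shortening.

A = 174.2 mm².
σ = N/A = -195.1 MPa; ε = σ/E = -195.1/104000 = -1.876e-03.

-0.00188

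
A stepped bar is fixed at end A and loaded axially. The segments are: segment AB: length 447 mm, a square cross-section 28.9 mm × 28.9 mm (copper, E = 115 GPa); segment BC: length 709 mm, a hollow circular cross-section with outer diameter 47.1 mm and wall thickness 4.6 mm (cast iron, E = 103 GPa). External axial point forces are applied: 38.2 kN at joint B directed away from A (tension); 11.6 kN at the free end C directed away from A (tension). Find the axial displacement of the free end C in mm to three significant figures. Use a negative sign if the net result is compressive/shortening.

Internal axial forces (sectioning from the free end, tension +): N_BC = 11.6 kN, N_AB = 49.8 kN.
A_AB = 835.2 mm².
A_BC = 614.2 mm².
δ_AB = 49800·447/(835.2·115000) = 0.2318 mm
δ_BC = 11600·709/(614.2·103000) = 0.13 mm
δ = Σδ_i = 0.3618 mm.

0.362 mm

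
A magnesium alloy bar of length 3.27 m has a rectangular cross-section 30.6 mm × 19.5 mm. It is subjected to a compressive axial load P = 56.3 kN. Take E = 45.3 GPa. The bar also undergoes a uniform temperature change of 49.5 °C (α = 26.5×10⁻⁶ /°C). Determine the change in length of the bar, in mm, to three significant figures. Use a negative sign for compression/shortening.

-2.52 mm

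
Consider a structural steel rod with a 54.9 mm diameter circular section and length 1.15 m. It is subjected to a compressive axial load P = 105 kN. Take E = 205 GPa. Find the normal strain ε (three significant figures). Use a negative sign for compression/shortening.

-2.16e-04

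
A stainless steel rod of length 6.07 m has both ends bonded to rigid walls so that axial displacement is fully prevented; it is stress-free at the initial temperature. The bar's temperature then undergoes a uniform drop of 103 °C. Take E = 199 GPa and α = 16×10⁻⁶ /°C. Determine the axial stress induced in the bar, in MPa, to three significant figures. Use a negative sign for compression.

328 MPa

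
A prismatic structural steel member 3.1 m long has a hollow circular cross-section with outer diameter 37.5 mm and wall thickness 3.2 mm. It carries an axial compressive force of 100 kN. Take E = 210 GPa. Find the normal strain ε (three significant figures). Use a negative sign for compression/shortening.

-0.00138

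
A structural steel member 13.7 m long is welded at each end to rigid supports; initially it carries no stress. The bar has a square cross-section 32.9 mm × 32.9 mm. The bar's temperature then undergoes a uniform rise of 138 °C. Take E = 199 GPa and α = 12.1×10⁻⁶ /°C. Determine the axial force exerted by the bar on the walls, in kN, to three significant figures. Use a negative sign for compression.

-360 kN

Free thermal expansion αLΔT = 12.1e-6 · 13700 · 138 = 22.88 mm.
The walls impose strain ε = −(22.88)/13700 = -1.6698e-03; σ = Eε = 199000 · -1.6698e-03 = -332.3 MPa.
Wall reaction R = σ·A = -332.3·1082 = -359700 N = -359.7 kN.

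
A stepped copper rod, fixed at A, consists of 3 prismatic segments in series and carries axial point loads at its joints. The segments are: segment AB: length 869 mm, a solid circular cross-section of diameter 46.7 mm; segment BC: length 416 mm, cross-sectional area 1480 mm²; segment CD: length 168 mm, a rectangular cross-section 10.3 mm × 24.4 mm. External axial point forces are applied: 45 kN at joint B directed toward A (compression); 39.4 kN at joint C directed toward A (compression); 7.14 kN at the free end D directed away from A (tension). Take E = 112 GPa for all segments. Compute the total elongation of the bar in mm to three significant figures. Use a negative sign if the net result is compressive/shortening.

Internal axial forces (sectioning from the free end, tension +): N_CD = 7.14 kN, N_BC = -32.26 kN, N_AB = -77.26 kN.
A_AB = 1713 mm².
A_CD = 251.3 mm².
δ_AB = -77260·869/(1713·112000) = -0.35 mm
δ_BC = -32260·416/(1480·112000) = -0.08096 mm
δ_CD = 7140·168/(251.3·112000) = 0.04261 mm
δ = Σδ_i = -0.3883 mm.

-0.388 mm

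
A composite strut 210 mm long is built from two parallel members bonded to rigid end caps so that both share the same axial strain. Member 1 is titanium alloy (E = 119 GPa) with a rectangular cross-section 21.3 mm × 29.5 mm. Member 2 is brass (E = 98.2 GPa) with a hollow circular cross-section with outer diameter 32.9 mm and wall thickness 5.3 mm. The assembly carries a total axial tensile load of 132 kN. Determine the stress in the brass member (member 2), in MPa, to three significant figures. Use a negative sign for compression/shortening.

A_1 = 628.4 mm².
A_2 = 459.6 mm².
Equal strain + equilibrium ⇒ each member carries load in proportion to AE: A₁E₁ = 74770000 N, A₂E₂ = 45130000 N, ΣAE = 119900000 N.
σ₂ = P·E₂/ΣAE = 132000·98200/119900000 = 108.1 MPa.

108 MPa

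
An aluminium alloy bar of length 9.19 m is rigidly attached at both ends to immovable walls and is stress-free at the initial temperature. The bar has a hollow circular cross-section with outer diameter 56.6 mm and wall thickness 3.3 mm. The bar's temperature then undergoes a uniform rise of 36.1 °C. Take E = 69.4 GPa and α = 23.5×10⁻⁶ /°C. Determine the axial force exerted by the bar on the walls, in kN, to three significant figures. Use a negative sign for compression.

Free thermal expansion αLΔT = 23.5e-6 · 9190 · 36.1 = 7.796 mm.
The walls impose strain ε = −(7.796)/9190 = -8.4835e-04; σ = Eε = 69400 · -8.4835e-04 = -58.88 MPa.
Wall reaction R = σ·A = -58.88·552.6 = -32530 N = -32.53 kN.

-32.5 kN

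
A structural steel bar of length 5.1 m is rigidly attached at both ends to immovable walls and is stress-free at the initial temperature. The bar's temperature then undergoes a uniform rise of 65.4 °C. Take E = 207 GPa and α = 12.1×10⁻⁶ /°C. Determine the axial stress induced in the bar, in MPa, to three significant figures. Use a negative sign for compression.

-164 MPa

Free thermal expansion αLΔT = 12.1e-6 · 5100 · 65.4 = 4.036 mm.
The walls impose strain ε = −(4.036)/5100 = -7.9134e-04; σ = Eε = 207000 · -7.9134e-04 = -163.8 MPa.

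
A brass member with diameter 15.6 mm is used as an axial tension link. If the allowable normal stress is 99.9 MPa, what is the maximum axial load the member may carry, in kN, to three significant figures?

A = 191.1 mm².
P_max = σ_allow · A = 99.9 · 191.1 = 19090 N = 19.09 kN.

19.1 kN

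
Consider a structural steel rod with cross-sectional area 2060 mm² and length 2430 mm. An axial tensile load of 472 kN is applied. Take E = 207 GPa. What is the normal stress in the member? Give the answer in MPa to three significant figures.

229 MPa

σ = N/A = 472000/2060 = 229.1 MPa.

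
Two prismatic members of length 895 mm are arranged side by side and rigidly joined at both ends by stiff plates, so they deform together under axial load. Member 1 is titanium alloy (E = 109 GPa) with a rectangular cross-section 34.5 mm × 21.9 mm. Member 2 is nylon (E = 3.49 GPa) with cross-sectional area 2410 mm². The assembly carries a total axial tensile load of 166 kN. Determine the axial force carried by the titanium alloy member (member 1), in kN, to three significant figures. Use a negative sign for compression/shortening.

151 kN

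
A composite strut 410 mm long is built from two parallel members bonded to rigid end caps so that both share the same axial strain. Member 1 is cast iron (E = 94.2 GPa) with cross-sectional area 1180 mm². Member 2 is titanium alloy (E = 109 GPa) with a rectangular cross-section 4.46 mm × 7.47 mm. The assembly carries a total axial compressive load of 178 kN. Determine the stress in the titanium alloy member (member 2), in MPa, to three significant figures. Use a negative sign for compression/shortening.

-169 MPa

A_2 = 33.32 mm².
Equal strain + equilibrium ⇒ each member carries load in proportion to AE: A₁E₁ = 111200000 N, A₂E₂ = 3631000 N, ΣAE = 114800000 N.
σ₂ = P·E₂/ΣAE = -178000·109000/114800000 = -169 MPa.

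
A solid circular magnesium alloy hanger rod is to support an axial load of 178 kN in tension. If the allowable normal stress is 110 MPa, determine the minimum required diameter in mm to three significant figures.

45.4 mm

Required area A ≥ P/σ_allow = 178000/110 = 1618 mm².
For a solid circular section, d ≥ √(4A/π) = 45.39 mm.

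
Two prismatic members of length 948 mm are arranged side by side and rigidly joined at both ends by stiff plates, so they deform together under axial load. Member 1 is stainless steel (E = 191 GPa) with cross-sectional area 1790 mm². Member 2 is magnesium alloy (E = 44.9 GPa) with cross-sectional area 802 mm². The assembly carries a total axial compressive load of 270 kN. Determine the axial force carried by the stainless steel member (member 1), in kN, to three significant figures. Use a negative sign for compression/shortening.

Equal strain + equilibrium ⇒ each member carries load in proportion to AE: A₁E₁ = 341900000 N, A₂E₂ = 36010000 N, ΣAE = 377900000 N.
F₁ = P·A₁E₁/ΣAE = -270000·341900000/377900000 = -244300 N.

-244 kN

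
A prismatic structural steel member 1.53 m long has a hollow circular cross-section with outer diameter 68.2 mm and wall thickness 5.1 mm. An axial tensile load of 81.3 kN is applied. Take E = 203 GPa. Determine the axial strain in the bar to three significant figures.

3.96e-04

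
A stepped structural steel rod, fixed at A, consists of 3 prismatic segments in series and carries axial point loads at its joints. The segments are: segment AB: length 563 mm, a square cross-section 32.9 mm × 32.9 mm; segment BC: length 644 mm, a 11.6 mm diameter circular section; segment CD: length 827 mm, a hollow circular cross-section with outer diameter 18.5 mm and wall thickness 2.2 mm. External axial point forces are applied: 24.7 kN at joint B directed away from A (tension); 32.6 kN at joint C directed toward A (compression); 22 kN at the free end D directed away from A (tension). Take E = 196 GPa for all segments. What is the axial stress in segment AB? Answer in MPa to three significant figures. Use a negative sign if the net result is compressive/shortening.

13.0 MPa

Internal axial forces (sectioning from the free end, tension +): N_CD = 22 kN, N_BC = -10.6 kN, N_AB = 14.1 kN.
A_AB = 1082 mm².
σ_AB = N_AB/A_AB = 14100/1082 = 13.03 MPa.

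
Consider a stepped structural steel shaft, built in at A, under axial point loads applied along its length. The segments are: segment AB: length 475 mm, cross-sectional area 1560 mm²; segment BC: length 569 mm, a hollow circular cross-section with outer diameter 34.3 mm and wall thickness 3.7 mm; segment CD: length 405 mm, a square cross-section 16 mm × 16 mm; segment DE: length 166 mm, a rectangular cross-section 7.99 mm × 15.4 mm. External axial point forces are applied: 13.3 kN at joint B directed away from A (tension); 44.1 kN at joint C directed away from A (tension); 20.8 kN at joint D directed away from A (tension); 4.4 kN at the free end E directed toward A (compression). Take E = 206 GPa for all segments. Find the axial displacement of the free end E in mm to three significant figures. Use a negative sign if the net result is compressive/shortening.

Internal axial forces (sectioning from the free end, tension +): N_DE = -4.4 kN, N_CD = 16.4 kN, N_BC = 60.5 kN, N_AB = 73.8 kN.
A_BC = 355.7 mm².
A_CD = 256 mm².
A_DE = 123 mm².
δ_AB = 73800·475/(1560·206000) = 0.1091 mm
δ_BC = 60500·569/(355.7·206000) = 0.4698 mm
δ_CD = 16400·405/(256·206000) = 0.1259 mm
δ_DE = -4400·166/(123·206000) = -0.02882 mm
δ = Σδ_i = 0.676 mm.

0.676 mm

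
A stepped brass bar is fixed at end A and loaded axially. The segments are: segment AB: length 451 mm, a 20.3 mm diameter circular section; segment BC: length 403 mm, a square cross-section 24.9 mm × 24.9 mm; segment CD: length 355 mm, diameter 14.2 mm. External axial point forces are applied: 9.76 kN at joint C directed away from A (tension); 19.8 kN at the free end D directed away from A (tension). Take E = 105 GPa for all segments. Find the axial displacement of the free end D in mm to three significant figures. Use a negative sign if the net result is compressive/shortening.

Internal axial forces (sectioning from the free end, tension +): N_CD = 19.8 kN, N_BC = 29.56 kN, N_AB = 29.56 kN.
A_AB = 323.7 mm².
A_BC = 620 mm².
A_CD = 158.4 mm².
δ_AB = 29560·451/(323.7·105000) = 0.3923 mm
δ_BC = 29560·403/(620·105000) = 0.183 mm
δ_CD = 19800·355/(158.4·105000) = 0.4227 mm
δ = Σδ_i = 0.998 mm.

0.998 mm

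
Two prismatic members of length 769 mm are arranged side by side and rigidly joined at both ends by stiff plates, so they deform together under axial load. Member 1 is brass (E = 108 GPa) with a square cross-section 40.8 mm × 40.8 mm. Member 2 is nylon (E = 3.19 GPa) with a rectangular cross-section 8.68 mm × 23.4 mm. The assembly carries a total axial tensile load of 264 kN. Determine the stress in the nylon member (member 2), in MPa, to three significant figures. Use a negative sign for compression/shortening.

A_1 = 1665 mm².
A_2 = 203.1 mm².
Equal strain + equilibrium ⇒ each member carries load in proportion to AE: A₁E₁ = 179800000 N, A₂E₂ = 647900 N, ΣAE = 180400000 N.
σ₂ = P·E₂/ΣAE = 264000·3190/180400000 = 4.668 MPa.

4.67 MPa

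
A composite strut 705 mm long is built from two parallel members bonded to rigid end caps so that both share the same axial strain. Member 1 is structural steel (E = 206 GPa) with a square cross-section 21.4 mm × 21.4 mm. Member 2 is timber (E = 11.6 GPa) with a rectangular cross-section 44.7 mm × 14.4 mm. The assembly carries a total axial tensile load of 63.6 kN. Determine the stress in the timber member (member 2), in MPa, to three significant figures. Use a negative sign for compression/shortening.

A_1 = 458 mm².
A_2 = 643.7 mm².
Equal strain + equilibrium ⇒ each member carries load in proportion to AE: A₁E₁ = 94340000 N, A₂E₂ = 7467000 N, ΣAE = 101800000 N.
σ₂ = P·E₂/ΣAE = 63600·11600/101800000 = 7.247 MPa.

7.25 MPa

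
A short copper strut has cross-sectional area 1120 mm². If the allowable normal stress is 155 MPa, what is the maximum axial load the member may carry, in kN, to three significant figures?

174 kN

P_max = σ_allow · A = 155 · 1120 = 173600 N = 173.6 kN.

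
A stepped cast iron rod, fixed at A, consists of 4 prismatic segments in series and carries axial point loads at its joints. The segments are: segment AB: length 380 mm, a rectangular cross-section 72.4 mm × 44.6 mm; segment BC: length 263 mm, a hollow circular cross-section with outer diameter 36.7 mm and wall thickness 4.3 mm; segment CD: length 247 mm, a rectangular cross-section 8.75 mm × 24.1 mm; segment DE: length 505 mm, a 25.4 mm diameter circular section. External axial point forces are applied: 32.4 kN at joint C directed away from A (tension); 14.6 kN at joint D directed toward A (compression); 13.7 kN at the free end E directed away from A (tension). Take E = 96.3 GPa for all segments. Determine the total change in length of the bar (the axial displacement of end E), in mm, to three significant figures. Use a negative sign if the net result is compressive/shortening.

Internal axial forces (sectioning from the free end, tension +): N_DE = 13.7 kN, N_CD = -0.9 kN, N_BC = 31.5 kN, N_AB = 31.5 kN.
A_AB = 3229 mm².
A_BC = 437.7 mm².
A_CD = 210.9 mm².
A_DE = 506.7 mm².
δ_AB = 31500·380/(3229·96300) = 0.03849 mm
δ_BC = 31500·263/(437.7·96300) = 0.1966 mm
δ_CD = -900·247/(210.9·96300) = -0.01095 mm
δ_DE = 13700·505/(506.7·96300) = 0.1418 mm
δ = Σδ_i = 0.3659 mm.

0.366 mm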